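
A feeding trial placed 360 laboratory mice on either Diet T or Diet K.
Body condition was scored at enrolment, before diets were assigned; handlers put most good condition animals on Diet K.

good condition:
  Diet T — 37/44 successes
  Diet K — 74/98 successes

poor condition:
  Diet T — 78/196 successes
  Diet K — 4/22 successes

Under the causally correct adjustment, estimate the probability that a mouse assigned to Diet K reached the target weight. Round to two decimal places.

Starting body condition is set before the diet has any effect — it is not caused by the diet — and it independently drives the outcome. That makes it a confounder, so the causal comparison is within starting body condition levels.
Standardising Diet K to the population starting body condition mix: 0.394·74/98 + 0.606·4/22 = 0.408.

0.41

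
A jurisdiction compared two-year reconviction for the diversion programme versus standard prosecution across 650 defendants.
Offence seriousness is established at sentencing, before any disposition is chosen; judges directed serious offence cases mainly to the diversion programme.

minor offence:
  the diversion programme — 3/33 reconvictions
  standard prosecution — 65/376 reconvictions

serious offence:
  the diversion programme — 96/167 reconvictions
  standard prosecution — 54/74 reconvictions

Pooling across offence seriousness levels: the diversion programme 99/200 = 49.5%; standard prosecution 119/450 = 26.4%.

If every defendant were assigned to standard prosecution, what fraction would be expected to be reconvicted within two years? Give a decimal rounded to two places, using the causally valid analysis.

the diversion programme is lower inside every offence seriousness stratum but standard prosecution is lower in aggregate. Whether to stratify depends on how offence seriousness relates to the disposition.
Since offence seriousness is a pre-existing factor (not a product of the disposition) and it affects the outcome on its own, it is a confounder. The stratified rates, not the pooled rate, identify the causal effect.
Standardising standard prosecution to the population offence seriousness mix: 0.629·65/376 + 0.371·54/74 = 0.379.

0.38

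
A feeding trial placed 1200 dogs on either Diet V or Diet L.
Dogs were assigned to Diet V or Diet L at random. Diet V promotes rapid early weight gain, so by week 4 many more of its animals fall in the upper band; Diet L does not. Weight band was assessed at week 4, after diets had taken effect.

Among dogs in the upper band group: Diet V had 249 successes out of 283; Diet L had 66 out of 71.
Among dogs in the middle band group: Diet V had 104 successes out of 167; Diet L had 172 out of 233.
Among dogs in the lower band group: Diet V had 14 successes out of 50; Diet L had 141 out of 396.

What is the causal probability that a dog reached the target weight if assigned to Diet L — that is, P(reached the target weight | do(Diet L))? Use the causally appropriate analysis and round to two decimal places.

The week-4 weight band-specific comparison favours Diet L throughout, but the pooled figures favour Diet V. The question is whether to condition on week-4 weight band.
Stratifying would compare diets among dogs the diets themselves sorted into week-4 weight band groups — a form of selection on an intermediate. The unconditioned pooled rates give the total causal effect.
So P(outcome | do(Diet L)) is just the pooled rate for Diet L: 379/700 = 0.541.

0.54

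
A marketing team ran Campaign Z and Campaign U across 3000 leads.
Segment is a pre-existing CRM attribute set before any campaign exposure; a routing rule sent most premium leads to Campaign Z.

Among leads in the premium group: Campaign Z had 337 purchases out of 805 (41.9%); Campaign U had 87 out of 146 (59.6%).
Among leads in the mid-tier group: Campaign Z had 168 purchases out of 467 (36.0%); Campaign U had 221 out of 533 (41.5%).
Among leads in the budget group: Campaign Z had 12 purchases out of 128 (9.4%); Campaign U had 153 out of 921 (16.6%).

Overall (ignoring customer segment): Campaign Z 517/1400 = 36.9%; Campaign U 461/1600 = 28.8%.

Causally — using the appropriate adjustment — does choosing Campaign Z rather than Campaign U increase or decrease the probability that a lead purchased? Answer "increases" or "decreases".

decreases

Customer segment differs across campaigns for reasons unrelated to any effect of the campaign itself, and it separately predicts the outcome — a classic confounder. We must compare within customer segment levels.
Within each level — premium: 41.9% vs 59.6%; mid-tier: 36.0% vs 41.5%; budget: 9.4% vs 16.6% — Campaign U is higher every time.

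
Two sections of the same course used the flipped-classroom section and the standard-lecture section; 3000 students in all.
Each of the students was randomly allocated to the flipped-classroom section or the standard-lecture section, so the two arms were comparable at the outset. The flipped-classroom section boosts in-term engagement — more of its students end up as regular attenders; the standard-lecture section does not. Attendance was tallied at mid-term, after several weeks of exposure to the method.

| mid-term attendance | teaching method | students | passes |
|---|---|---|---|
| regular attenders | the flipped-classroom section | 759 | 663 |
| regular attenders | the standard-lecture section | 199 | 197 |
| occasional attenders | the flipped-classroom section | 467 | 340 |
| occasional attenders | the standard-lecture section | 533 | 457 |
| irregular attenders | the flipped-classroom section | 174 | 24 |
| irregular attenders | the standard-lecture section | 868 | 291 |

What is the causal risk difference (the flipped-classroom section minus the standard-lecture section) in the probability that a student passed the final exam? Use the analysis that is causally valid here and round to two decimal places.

+0.14

The stratified and pooled comparisons disagree (the standard-lecture section wins within each mid-term attendance; the flipped-classroom section wins overall), so the answer turns on the causal role of mid-term attendance.
The distribution of mid-term attendance is itself part of what the teaching method does — it is an intermediate outcome. Holding it fixed would remove that part of the effect; the total effect is the pooled difference.
The causal difference is the pooled difference: 0.734 − 0.591 = +0.143.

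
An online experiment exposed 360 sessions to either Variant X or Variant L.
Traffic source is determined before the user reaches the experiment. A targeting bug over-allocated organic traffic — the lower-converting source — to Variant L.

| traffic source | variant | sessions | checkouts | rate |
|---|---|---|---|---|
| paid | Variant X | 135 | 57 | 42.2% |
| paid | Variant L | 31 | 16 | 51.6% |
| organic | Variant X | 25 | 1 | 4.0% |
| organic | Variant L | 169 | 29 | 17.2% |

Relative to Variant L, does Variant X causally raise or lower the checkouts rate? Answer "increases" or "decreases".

decreases

Variant L is higher inside every traffic source stratum but Variant X is higher in aggregate. Whether to stratify depends on how traffic source relates to the variant.
Nothing the variant does changes traffic source; the imbalance is an allocation artefact. With traffic source also predicting the outcome, the pooled figure is confounded, and the within-stratum comparison is the causal one.
Within each level — paid: 42.2% vs 51.6%; organic: 4.0% vs 17.2% — Variant L is higher every time.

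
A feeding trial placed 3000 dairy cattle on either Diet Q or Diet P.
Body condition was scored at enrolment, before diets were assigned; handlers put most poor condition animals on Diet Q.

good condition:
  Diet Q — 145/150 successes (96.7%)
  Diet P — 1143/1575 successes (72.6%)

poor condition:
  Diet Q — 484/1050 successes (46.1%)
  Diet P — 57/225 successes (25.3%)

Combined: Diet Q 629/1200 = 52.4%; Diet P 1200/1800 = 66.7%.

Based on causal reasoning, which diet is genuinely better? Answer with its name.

Diet Q

The stratified and pooled comparisons disagree (Diet Q wins within each starting body condition; Diet P wins overall), so the answer turns on the causal role of starting body condition.
Starting body condition satisfies the back-door criterion: it is not a descendant of the diet, and it blocks the spurious path from diet to outcome. Adjusting for it (i.e., using the within-starting body condition rates) gives the causal effect.
Within each level — good condition: 96.7% vs 72.6%; poor condition: 46.1% vs 25.3% — Diet Q is higher every time.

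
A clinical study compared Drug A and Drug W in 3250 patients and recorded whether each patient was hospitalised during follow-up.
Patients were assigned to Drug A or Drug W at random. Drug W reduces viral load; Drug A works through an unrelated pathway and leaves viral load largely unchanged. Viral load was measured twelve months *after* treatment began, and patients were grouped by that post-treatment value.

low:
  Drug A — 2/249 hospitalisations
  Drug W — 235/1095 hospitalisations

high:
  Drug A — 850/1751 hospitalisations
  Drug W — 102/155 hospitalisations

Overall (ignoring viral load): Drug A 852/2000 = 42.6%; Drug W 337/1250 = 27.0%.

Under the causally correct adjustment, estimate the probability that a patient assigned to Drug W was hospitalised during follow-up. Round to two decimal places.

Viral load is downstream of the drug. One should not condition on a consequence of treatment, so the overall rates are the right comparison.
So P(outcome | do(Drug W)) is just the pooled rate for Drug W: 337/1250 = 0.270.

0.27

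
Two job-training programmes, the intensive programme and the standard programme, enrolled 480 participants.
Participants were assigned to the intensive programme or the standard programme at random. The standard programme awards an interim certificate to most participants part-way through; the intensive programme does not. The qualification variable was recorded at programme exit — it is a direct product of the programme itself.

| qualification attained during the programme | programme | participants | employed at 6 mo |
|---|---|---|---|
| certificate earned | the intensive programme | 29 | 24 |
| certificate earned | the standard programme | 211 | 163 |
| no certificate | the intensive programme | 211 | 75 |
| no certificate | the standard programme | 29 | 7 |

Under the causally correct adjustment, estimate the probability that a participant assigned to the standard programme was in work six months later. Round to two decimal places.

Qualification attained during the programme lies on the pathway programme → qualification attained during the programme → outcome, so adjusting for it blocks the indirect effect. For the total causal effect of programme, use the unadjusted pooled rates.
So P(outcome | do(the standard programme)) is just the pooled rate for the standard programme: 170/240 = 0.708.

0.71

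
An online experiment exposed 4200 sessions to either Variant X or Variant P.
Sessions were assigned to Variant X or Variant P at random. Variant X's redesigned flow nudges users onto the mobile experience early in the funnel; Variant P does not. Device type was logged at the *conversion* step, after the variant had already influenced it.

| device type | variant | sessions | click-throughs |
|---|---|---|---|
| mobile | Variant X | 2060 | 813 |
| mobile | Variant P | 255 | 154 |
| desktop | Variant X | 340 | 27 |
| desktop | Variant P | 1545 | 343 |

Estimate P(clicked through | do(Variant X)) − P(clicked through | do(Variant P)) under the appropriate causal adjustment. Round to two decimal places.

+0.07

Within every device type level Variant P has the higher rate, yet pooled Variant X does — Simpson's reversal.
Device type here is a post-treatment variable shaped by the variant; conditioning on it would introduce bias rather than remove it. The overall comparison is the causal one.
The causal difference is the pooled difference: 0.350 − 0.276 = +0.074.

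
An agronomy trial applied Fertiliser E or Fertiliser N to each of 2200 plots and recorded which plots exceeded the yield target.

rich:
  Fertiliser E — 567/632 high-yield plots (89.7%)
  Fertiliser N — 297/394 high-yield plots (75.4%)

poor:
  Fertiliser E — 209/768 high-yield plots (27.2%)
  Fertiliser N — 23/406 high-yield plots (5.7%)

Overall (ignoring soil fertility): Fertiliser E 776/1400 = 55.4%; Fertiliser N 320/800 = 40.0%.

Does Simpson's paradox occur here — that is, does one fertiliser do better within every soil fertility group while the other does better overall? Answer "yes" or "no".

Within each soil fertility level (rich 89.7% vs 75.4%; poor 27.2% vs 5.7%), Fertiliser E has the higher rate every time. Pooled: 55.4% vs 40.0% — Fertiliser E has the higher rate overall. They agree.

no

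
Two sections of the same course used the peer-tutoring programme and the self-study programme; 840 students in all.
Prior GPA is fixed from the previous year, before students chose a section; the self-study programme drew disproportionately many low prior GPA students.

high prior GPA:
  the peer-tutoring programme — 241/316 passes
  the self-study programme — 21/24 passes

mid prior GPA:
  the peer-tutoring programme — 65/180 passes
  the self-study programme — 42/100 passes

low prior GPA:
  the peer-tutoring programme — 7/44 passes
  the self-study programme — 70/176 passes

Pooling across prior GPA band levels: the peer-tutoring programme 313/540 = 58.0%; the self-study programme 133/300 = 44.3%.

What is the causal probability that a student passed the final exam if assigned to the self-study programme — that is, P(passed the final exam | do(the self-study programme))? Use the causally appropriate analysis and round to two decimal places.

0.60

Prior GPA band satisfies the back-door criterion: it is not a descendant of the teaching method, and it blocks the spurious path from teaching method to outcome. Adjusting for it (i.e., using the within-prior GPA band rates) gives the causal effect.
Standardising the self-study programme to the population prior GPA band mix: 0.405·21/24 + 0.333·42/100 + 0.262·70/176 = 0.598.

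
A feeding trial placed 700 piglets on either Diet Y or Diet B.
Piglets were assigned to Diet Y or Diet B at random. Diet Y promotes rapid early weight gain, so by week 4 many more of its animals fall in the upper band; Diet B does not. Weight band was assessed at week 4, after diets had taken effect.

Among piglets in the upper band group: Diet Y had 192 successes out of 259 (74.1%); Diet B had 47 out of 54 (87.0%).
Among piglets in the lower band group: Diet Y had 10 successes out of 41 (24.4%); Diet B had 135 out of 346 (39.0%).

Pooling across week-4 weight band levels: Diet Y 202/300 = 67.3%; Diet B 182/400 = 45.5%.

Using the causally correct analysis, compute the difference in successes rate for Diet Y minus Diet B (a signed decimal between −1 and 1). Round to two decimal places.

Week-4 weight band is recorded after the diet and is itself shifted by it — it sits on the causal path from diet to outcome. Conditioning on a mediator would strip out part of the effect we want; the pooled comparison gives the total causal effect.
The causal difference is the pooled difference: 0.673 − 0.455 = +0.218.

+0.22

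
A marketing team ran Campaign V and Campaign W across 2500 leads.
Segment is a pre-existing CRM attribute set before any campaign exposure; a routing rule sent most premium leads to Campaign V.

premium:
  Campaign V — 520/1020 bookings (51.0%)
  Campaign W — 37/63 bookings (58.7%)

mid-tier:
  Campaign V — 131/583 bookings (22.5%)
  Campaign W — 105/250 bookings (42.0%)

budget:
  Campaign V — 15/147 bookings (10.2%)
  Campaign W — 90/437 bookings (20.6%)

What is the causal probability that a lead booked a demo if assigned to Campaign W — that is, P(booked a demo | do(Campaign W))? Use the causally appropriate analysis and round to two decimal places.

0.44

The customer segment-specific comparison favours Campaign W throughout, but the pooled figures favour Campaign V. The question is whether to condition on customer segment.
Customer segment satisfies the back-door criterion: it is not a descendant of the campaign, and it blocks the spurious path from campaign to outcome. Adjusting for it (i.e., using the within-customer segment rates) gives the causal effect.
Standardising Campaign W to the population customer segment mix: 0.433·37/63 + 0.333·105/250 + 0.234·90/437 = 0.442.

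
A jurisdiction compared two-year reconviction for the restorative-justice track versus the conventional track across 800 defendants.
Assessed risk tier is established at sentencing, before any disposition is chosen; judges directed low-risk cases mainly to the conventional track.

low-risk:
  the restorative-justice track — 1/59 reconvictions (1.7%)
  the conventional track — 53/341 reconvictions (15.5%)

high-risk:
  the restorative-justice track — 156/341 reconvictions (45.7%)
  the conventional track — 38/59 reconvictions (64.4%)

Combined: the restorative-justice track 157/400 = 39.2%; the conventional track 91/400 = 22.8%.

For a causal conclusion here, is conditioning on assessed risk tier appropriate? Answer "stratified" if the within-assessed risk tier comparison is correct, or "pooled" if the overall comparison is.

stratified

Since assessed risk tier is a pre-existing factor (not a product of the disposition) and it affects the outcome on its own, it is a confounder. The stratified rates, not the pooled rate, identify the causal effect.
Within each level — low-risk: 1.7% vs 15.5%; high-risk: 45.7% vs 64.4% — the restorative-justice track is lower every time.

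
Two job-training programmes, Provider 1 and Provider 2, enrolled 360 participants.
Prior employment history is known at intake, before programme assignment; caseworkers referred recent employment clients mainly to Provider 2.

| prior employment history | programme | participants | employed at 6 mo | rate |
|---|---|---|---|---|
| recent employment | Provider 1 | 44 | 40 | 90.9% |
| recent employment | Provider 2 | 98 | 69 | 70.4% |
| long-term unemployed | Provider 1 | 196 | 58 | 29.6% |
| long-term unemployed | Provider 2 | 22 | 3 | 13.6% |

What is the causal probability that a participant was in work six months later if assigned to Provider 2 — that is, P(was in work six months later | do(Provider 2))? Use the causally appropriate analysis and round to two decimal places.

The imbalance in prior employment history arose from how participants were allocated, not from anything the programme did; and prior employment history independently affects the outcome. The pooled gap is confounded — condition on prior employment history.
Standardising Provider 2 to the population prior employment history mix: 0.394·69/98 + 0.606·3/22 = 0.360.

0.36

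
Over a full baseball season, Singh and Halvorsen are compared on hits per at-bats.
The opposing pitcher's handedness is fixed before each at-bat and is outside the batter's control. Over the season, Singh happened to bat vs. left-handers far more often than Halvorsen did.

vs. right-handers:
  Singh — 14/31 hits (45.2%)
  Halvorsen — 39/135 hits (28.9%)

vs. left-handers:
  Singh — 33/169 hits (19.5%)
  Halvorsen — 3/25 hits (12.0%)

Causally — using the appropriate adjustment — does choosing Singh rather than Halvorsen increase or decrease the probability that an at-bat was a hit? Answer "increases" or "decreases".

Here pitcher handedness is a common cause — it drives both which player a case falls under and the outcome. The crude comparison mixes populations; the stratum-specific rates are the causally relevant ones.
Within each level — vs. right-handers: 45.2% vs 28.9%; vs. left-handers: 19.5% vs 12.0% — Singh is higher every time.

increases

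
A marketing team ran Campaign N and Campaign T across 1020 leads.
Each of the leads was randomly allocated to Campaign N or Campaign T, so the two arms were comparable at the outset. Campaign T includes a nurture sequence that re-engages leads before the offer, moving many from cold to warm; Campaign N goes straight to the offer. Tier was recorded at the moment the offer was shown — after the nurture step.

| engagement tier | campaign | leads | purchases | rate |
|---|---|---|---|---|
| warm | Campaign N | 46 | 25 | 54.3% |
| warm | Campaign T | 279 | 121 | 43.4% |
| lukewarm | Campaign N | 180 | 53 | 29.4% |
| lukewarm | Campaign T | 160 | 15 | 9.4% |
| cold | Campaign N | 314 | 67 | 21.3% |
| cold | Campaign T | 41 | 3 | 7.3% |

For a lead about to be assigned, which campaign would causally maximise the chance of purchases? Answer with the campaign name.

Stratifying would compare campaigns among leads the campaigns themselves sorted into engagement tier groups — a form of selection on an intermediate. The unconditioned pooled rates give the total causal effect.
Pooled: Campaign N 26.9% vs Campaign T 29.0%; Campaign T is higher overall.

Campaign T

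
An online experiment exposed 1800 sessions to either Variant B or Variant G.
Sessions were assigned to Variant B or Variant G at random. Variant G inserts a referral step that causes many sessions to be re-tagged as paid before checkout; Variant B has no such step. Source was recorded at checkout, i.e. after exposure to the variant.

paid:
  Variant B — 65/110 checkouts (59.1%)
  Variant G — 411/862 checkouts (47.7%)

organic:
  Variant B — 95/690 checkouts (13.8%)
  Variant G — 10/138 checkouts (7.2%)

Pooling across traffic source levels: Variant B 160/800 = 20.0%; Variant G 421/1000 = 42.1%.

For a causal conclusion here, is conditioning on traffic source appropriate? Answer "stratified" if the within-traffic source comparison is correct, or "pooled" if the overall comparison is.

pooled

Within every traffic source level Variant B has the higher rate, yet pooled Variant G does — Simpson's reversal.
Because the variant influences traffic source, traffic source is a post-treatment mediator, not a confounder. Stratifying on it would bias the estimate; the causal effect is the crude pooled difference.
Pooled: Variant B 20.0% vs Variant G 42.1%; Variant G is higher overall.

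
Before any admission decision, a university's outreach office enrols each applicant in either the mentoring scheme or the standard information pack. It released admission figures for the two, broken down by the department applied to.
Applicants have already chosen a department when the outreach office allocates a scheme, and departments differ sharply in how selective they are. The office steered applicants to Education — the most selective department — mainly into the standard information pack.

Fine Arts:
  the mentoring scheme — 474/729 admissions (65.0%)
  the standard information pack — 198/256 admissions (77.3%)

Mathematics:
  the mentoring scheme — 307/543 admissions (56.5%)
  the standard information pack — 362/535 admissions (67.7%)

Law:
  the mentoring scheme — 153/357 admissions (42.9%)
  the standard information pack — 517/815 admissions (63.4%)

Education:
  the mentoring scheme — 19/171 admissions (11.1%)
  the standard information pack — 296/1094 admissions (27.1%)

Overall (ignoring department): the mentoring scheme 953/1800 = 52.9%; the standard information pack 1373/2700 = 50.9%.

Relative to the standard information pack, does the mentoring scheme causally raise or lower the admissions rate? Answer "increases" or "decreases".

decreases

Department is set before the outreach scheme has any effect — it is not caused by the outreach scheme — and it independently drives the outcome. That makes it a confounder, so the causal comparison is within department levels.
Within each level — Fine Arts: 65.0% vs 77.3%; Mathematics: 56.5% vs 67.7%; Law: 42.9% vs 63.4%; Education: 11.1% vs 27.1% — the standard information pack is higher every time.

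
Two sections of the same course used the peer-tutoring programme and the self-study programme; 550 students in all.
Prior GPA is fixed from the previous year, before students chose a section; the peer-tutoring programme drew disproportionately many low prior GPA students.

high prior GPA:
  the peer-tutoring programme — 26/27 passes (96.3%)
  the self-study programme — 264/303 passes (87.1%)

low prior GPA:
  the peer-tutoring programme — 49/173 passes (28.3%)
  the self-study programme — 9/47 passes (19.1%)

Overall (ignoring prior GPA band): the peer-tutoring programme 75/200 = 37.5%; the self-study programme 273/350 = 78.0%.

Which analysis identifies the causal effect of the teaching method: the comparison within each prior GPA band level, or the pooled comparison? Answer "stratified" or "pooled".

Within every prior GPA band level the peer-tutoring programme has the higher rate, yet pooled the self-study programme does — Simpson's reversal.
Since prior GPA band is a pre-existing factor (not a product of the teaching method) and it affects the outcome on its own, it is a confounder. The stratified rates, not the pooled rate, identify the causal effect.
Within each level — high prior GPA: 96.3% vs 87.1%; low prior GPA: 28.3% vs 19.1% — the peer-tutoring programme is higher every time.

stratified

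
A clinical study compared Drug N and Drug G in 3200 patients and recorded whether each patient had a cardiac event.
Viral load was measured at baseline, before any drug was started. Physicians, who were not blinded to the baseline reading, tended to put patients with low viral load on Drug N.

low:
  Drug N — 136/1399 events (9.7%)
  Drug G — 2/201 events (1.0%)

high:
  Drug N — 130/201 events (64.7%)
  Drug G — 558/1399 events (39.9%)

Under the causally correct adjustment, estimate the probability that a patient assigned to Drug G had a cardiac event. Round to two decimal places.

Since viral load is a pre-existing factor (not a product of the drug) and it affects the outcome on its own, it is a confounder. The stratified rates, not the pooled rate, identify the causal effect.
Standardising Drug G to the population viral load mix: 0.500·2/201 + 0.500·558/1399 = 0.204.

0.20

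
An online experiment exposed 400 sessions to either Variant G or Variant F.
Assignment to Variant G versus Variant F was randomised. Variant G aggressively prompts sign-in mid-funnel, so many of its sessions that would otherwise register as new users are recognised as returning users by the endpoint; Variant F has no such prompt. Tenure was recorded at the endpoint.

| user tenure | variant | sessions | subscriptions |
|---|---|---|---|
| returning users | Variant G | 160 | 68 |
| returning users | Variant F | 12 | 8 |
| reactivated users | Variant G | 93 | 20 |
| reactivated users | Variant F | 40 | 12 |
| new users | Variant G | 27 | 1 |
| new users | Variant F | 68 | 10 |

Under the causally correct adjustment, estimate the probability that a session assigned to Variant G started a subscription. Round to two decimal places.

Variant F is higher inside every user tenure stratum but Variant G is higher in aggregate. Whether to stratify depends on how user tenure relates to the variant.
User tenure here is a post-treatment variable shaped by the variant; conditioning on it would introduce bias rather than remove it. The overall comparison is the causal one.
So P(outcome | do(Variant G)) is just the pooled rate for Variant G: 89/280 = 0.318.

0.32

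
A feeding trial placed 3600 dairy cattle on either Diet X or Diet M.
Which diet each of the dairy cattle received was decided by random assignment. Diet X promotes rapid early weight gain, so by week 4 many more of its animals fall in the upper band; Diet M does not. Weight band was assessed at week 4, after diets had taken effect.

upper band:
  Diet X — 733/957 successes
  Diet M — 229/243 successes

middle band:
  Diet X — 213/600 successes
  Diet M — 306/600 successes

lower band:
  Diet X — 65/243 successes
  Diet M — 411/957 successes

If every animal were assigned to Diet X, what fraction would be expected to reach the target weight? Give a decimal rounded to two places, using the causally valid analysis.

Week-4 weight band here is a post-treatment variable shaped by the diet; conditioning on it would introduce bias rather than remove it. The overall comparison is the causal one.
So P(outcome | do(Diet X)) is just the pooled rate for Diet X: 1011/1800 = 0.562.

0.56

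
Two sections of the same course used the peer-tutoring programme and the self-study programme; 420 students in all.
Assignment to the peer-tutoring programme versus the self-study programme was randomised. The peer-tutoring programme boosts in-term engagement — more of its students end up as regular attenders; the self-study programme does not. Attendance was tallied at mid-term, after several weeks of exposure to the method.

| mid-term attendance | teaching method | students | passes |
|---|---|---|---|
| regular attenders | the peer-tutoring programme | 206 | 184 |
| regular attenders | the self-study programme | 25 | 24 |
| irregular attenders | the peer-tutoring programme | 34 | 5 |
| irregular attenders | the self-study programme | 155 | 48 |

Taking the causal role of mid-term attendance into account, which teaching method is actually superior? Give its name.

Mid-term attendance is recorded after the teaching method and is itself shifted by it — it sits on the causal path from teaching method to outcome. Conditioning on a mediator would strip out part of the effect we want; the pooled comparison gives the total causal effect.
Pooled: the peer-tutoring programme 78.8% vs the self-study programme 40.0%; the peer-tutoring programme is higher overall.

the peer-tutoring programme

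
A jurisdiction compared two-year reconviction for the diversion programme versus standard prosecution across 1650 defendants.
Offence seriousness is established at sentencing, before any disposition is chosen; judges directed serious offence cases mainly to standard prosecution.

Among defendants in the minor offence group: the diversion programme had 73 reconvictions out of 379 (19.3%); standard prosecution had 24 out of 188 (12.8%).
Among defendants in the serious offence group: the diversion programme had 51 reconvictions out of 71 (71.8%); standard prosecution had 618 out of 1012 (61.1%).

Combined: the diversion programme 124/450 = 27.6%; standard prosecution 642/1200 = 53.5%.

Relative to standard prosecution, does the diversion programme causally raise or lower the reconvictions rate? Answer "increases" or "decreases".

increases

The stratified and pooled comparisons disagree (standard prosecution wins within each offence seriousness; the diversion programme wins overall), so the answer turns on the causal role of offence seriousness.
Since offence seriousness is a pre-existing factor (not a product of the disposition) and it affects the outcome on its own, it is a confounder. The stratified rates, not the pooled rate, identify the causal effect.
Within each level — minor offence: 19.3% vs 12.8%; serious offence: 71.8% vs 61.1% — standard prosecution is lower every time.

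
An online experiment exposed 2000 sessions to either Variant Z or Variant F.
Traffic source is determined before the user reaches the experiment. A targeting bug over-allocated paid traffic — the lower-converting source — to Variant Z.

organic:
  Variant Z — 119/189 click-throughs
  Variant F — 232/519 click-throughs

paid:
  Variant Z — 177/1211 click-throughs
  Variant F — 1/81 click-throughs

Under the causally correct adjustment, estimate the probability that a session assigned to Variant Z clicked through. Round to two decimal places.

The stratified and pooled comparisons disagree (Variant Z wins within each traffic source; Variant F wins overall), so the answer turns on the causal role of traffic source.
Nothing the variant does changes traffic source; the imbalance is an allocation artefact. With traffic source also predicting the outcome, the pooled figure is confounded, and the within-stratum comparison is the causal one.
Standardising Variant Z to the population traffic source mix: 0.354·119/189 + 0.646·177/1211 = 0.317.

0.32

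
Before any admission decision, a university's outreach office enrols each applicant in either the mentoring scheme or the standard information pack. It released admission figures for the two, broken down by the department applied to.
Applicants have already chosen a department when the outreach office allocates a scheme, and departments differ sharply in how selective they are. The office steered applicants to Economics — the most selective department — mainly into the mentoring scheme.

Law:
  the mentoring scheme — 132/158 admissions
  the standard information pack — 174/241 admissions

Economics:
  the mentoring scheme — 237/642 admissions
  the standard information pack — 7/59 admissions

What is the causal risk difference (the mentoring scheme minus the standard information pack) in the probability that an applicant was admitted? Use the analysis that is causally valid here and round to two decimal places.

+0.20

Department differs across outreach schemes for reasons unrelated to any effect of the outreach scheme itself, and it separately predicts the outcome — a classic confounder. We must compare within department levels.
Adjusting over the population distribution of department: 0.363·(0.835−0.722) + 0.637·(0.369−0.119) = +0.201.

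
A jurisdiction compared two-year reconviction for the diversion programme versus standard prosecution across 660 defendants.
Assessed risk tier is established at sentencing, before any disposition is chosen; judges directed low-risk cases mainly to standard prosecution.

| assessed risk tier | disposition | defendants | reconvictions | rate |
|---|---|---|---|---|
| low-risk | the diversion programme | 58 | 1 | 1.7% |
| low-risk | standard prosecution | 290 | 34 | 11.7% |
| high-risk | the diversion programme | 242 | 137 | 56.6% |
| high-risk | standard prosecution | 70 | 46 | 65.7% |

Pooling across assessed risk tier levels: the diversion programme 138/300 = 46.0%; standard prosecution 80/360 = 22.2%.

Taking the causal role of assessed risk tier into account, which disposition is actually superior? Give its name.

the diversion programme

Assessed risk tier is set before the disposition has any effect — it is not caused by the disposition — and it independently drives the outcome. That makes it a confounder, so the causal comparison is within assessed risk tier levels.
Within each level — low-risk: 1.7% vs 11.7%; high-risk: 56.6% vs 65.7% — the diversion programme is lower every time.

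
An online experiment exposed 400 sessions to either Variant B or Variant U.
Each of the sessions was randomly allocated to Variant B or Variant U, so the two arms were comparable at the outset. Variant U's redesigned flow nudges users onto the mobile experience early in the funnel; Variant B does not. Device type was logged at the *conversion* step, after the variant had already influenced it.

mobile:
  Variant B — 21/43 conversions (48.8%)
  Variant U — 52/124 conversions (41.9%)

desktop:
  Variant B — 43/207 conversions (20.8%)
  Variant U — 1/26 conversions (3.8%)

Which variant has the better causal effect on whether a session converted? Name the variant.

The distribution of device type is itself part of what the variant does — it is an intermediate outcome. Holding it fixed would remove that part of the effect; the total effect is the pooled difference.
Pooled: Variant B 25.6% vs Variant U 35.3%; Variant U is higher overall.

Variant U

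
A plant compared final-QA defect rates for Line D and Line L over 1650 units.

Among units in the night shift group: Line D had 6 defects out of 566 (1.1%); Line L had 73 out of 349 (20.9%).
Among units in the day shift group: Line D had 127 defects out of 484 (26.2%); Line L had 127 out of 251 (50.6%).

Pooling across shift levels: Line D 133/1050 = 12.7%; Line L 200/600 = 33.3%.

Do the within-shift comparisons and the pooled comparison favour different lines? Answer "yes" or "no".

Within each shift level (night shift 1.1% vs 20.9%; day shift 26.2% vs 50.6%), Line D has the lower rate every time. Pooled: 12.7% vs 33.3% — Line D has the lower rate overall. They agree.

no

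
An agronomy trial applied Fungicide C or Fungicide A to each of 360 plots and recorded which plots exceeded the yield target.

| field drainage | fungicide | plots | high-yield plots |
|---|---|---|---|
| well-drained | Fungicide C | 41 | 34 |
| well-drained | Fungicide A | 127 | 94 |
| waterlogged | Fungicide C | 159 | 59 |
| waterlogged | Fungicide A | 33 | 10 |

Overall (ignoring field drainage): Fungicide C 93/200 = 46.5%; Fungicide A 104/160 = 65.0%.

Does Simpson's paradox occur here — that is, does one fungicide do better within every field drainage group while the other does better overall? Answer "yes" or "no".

yes

Within each field drainage level (well-drained 82.9% vs 74.0%; waterlogged 37.1% vs 30.3%), Fungicide C has the higher rate every time. Pooled: 46.5% vs 65.0% — Fungicide A has the higher rate overall. The two comparisons disagree.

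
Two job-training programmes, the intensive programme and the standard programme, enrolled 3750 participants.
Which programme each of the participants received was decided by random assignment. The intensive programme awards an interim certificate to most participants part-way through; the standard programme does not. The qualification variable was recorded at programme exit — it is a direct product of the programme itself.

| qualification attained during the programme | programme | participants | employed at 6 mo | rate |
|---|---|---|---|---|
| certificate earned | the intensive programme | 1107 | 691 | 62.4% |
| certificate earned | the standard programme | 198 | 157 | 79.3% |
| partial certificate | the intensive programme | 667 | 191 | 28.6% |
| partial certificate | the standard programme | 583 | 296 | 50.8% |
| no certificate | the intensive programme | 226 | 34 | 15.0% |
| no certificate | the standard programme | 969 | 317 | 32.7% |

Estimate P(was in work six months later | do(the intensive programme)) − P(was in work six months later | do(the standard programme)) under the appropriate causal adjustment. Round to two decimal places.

The stratified and pooled comparisons disagree (the standard programme wins within each qualification attained during the programme; the intensive programme wins overall), so the answer turns on the causal role of qualification attained during the programme.
Qualification attained during the programme is recorded after the programme and is itself shifted by it — it sits on the causal path from programme to outcome. Conditioning on a mediator would strip out part of the effect we want; the pooled comparison gives the total causal effect.
The causal difference is the pooled difference: 0.458 − 0.440 = +0.018.

+0.02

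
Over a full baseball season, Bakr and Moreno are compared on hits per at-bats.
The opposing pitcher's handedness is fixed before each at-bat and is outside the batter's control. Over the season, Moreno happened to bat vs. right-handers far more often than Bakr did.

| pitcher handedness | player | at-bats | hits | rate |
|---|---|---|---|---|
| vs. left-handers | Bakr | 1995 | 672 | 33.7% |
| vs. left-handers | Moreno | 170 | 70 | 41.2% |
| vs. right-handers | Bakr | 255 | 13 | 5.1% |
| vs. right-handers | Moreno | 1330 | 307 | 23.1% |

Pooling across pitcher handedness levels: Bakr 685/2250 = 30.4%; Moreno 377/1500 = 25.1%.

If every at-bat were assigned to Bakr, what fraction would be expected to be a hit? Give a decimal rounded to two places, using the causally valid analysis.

Within every pitcher handedness level Moreno has the higher rate, yet pooled Bakr does — Simpson's reversal.
Nothing the player does changes pitcher handedness; the imbalance is an allocation artefact. With pitcher handedness also predicting the outcome, the pooled figure is confounded, and the within-stratum comparison is the causal one.
Standardising Bakr to the population pitcher handedness mix: 0.577·672/1995 + 0.423·13/255 = 0.216.

0.22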